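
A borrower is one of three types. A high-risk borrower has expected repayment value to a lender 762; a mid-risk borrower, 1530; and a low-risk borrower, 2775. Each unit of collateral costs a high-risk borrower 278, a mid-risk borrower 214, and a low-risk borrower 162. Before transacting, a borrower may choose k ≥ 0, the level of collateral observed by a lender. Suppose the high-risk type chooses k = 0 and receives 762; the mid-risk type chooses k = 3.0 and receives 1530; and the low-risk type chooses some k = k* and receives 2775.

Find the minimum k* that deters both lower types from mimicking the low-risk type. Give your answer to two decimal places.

Mid-risk type (on-path payoff 1530 − 214×3.0 = 888) won't mimic when 888 ≥ 2775 − 214·k*, i.e. k* ≥ 8.82.
High-risk type (on-path payoff 762) won't mimic when 762 ≥ 2775 − 278·k*, i.e. k* ≥ 7.24.
Both must hold, so k* = max(7.24, 8.82) = 8.82. The mid-risk type's constraint binds.

8.82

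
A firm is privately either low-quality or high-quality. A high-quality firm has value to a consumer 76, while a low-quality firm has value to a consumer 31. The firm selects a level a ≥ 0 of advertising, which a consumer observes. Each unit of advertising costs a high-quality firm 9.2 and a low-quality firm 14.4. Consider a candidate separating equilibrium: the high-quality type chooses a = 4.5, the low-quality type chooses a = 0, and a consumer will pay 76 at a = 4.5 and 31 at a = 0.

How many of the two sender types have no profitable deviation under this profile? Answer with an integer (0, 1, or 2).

High-quality type: signal → 76 − 9.2 × 4.5 = 34.6; deviate to 0 → 31. IC holds (34.6 ≥ 31).
Low-quality type: stay at 0 → 31; mimic → 76 − 14.4 × 4.5 = 11.2. IC holds (31 ≥ 11.2).
2 of 2 constraints hold, so this is a separating equilibrium.

2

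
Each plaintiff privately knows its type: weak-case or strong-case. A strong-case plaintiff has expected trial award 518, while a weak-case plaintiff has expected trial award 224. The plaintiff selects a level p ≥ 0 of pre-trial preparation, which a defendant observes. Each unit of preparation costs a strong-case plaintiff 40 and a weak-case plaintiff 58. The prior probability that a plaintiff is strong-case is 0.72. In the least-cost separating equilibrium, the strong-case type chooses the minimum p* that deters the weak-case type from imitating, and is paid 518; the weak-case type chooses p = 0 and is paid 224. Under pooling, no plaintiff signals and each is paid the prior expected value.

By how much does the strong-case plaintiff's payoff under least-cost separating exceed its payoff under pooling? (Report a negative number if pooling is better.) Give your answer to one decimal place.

-120.4

Least-cost separating signal: p* solves 224 = 518 − 58·p*, so p* = (518 − 224)/58 ≈ 5.0690.
Strong-case type's separating payoff: 518 − 40 × p* = 518 − 40 × (518 − 224)/58 = 518 − 11760/58 ≈ 315.241.
Pooling payoff: 0.72 × 518 + 0.28 × 224 = 435.68.
Difference: 315.241 − 435.68 = -120.439, i.e. -120.4 to one decimal place.
The strong-case type would prefer the pooling outcome.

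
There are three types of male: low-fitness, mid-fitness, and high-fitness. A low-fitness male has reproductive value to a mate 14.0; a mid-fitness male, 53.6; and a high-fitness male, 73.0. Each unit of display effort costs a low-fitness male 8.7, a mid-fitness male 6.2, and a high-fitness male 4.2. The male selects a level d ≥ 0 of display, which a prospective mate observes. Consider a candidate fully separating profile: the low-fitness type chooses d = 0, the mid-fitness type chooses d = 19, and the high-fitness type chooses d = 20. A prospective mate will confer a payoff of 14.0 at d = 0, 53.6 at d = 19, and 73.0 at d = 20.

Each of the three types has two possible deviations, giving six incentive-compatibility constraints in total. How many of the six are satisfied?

Low-fitness (own payoff 14.0): to d=19 gives 53.6 − 8.7×19 = -111.7 → no gain ✓; to d=20 gives 73.0 − 8.7×20 = -101 → no gain ✓.
High-fitness (own payoff 73.0 − 4.2×20 = -11): to d=0 gives 14.0 → profitable ✗; to d=19 gives 53.6 − 4.2×19 = -26.2 → no gain ✓.
Mid-fitness (own payoff 53.6 − 6.2×19 = -64.2): to d=0 gives 14.0 → profitable ✗; to d=20 gives 73.0 − 6.2×20 = -51 → profitable ✗.
3 of the 6 constraints hold; not an equilibrium.

3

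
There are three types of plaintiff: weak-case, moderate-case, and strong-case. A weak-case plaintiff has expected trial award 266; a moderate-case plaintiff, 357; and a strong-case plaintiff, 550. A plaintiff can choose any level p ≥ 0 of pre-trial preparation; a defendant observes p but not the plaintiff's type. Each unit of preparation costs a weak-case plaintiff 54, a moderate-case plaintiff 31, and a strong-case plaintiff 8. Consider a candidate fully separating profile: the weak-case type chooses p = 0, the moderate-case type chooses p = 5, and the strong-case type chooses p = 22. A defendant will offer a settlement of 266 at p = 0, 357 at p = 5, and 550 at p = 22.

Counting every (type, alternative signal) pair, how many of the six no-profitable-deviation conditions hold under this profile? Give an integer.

5

Moderate-case (own payoff 357 − 31×5 = 202): to p=0 gives 266 → profitable ✗; to p=22 gives 550 − 31×22 = -132 → no gain ✓.
Strong-case (own payoff 550 − 8×22 = 374): to p=0 gives 266 → no gain ✓; to p=5 gives 357 − 8×5 = 317 → no gain ✓.
Weak-case (own payoff 266): to p=5 gives 357 − 54×5 = 87 → no gain ✓; to p=22 gives 550 − 54×22 = -638 → no gain ✓.
5 of the 6 constraints hold; not an equilibrium.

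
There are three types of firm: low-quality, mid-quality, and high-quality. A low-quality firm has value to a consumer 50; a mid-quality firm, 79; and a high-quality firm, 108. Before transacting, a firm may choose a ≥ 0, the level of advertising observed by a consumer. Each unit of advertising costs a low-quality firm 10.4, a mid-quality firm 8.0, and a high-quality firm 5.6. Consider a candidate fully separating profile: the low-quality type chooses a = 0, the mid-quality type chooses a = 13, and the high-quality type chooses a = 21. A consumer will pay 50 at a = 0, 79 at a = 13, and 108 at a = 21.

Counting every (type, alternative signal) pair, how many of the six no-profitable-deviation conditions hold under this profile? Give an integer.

3

Low-quality (own payoff 50): to a=13 gives 79 − 10.4×13 = -56.2 → no gain ✓; to a=21 gives 108 − 10.4×21 = -110.4 → no gain ✓.
High-quality (own payoff 108 − 5.6×21 = -9.6): to a=0 gives 50 → profitable ✗; to a=13 gives 79 − 5.6×13 = 6.2 → profitable ✗.
Mid-quality (own payoff 79 − 8.0×13 = -25): to a=0 gives 50 → profitable ✗; to a=21 gives 108 − 8.0×21 = -60 → no gain ✓.
3 of the 6 constraints hold; not an equilibrium.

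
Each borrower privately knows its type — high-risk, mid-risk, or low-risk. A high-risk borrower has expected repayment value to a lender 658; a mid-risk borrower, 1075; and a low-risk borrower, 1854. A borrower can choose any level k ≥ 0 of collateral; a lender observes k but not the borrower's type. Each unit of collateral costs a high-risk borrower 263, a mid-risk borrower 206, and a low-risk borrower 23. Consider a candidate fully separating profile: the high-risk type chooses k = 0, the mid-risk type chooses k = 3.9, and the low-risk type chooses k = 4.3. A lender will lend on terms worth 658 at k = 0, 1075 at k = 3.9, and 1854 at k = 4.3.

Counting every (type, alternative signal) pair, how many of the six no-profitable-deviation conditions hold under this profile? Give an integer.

High-risk (own payoff 658): to k=3.9 gives 1075 − 263×3.9 = 49.3 → no gain ✓; to k=4.3 gives 1854 − 263×4.3 = 723.1 → profitable ✗.
Low-risk (own payoff 1854 − 23×4.3 = 1755.1): to k=0 gives 658 → no gain ✓; to k=3.9 gives 1075 − 23×3.9 = 985.3 → no gain ✓.
Mid-risk (own payoff 1075 − 206×3.9 = 271.6): to k=0 gives 658 → profitable ✗; to k=4.3 gives 1854 − 206×4.3 = 968.2 → profitable ✗.
3 of the 6 constraints hold; not an equilibrium.

3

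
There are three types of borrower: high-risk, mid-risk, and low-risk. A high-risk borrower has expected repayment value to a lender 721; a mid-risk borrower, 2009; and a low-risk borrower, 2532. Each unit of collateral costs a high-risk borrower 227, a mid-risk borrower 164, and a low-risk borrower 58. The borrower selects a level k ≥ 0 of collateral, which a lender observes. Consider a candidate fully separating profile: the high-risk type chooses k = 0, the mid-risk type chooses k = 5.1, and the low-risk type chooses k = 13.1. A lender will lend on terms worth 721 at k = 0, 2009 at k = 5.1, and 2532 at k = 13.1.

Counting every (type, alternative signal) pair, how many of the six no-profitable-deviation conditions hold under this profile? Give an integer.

5

Low-risk (own payoff 2532 − 58×13.1 = 1772.2): to k=0 gives 721 → no gain ✓; to k=5.1 gives 2009 − 58×5.1 = 1713.2 → no gain ✓.
Mid-risk (own payoff 2009 − 164×5.1 = 1172.6): to k=0 gives 721 → no gain ✓; to k=13.1 gives 2532 − 164×13.1 = 383.6 → no gain ✓.
High-risk (own payoff 721): to k=5.1 gives 2009 − 227×5.1 = 851.3 → profitable ✗; to k=13.1 gives 2532 − 227×13.1 = -441.7 → no gain ✓.
5 of the 6 constraints hold; not an equilibrium.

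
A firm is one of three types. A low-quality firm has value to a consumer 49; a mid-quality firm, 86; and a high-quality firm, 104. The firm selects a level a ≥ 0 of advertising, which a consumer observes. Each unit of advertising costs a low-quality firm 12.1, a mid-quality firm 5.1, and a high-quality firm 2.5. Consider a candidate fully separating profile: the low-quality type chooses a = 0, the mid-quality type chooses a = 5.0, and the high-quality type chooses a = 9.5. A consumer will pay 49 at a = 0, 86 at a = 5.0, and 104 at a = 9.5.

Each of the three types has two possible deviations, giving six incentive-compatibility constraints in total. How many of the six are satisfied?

Mid-quality (own payoff 86 − 5.1×5.0 = 60.5): to a=0 gives 49 → no gain ✓; to a=9.5 gives 104 − 5.1×9.5 = 55.55 → no gain ✓.
Low-quality (own payoff 49): to a=5.0 gives 86 − 12.1×5.0 = 25.5 → no gain ✓; to a=9.5 gives 104 − 12.1×9.5 = -10.95 → no gain ✓.
High-quality (own payoff 104 − 2.5×9.5 = 80.25): to a=0 gives 49 → no gain ✓; to a=5.0 gives 86 − 2.5×5.0 = 73.5 → no gain ✓.
6 of the 6 constraints hold; this profile is a separating equilibrium.

6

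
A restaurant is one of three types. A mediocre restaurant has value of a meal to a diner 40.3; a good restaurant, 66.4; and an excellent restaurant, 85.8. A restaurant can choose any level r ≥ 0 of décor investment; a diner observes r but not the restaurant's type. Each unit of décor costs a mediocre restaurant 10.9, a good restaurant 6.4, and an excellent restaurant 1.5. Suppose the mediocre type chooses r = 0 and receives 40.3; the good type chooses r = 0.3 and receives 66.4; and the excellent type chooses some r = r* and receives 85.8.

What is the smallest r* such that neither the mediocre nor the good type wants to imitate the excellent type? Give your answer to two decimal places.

4.17

Mediocre type (on-path payoff 40.3) won't mimic when 40.3 ≥ 85.8 − 10.9·r*, i.e. r* ≥ 4.17.
Good type (on-path payoff 66.4 − 6.4×0.3 = 64.48) won't mimic when 64.48 ≥ 85.8 − 6.4·r*, i.e. r* ≥ 3.33.
Both must hold, so r* = max(4.17, 3.33) = 4.17. The mediocre type's constraint binds.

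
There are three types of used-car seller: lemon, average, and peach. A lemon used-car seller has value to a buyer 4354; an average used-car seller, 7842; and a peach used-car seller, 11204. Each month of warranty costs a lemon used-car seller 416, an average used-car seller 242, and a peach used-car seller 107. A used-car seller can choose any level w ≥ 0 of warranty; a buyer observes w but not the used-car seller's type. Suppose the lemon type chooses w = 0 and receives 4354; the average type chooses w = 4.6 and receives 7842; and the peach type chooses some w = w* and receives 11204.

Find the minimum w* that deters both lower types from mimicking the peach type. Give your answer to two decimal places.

Lemon type (on-path payoff 4354) won't mimic when 4354 ≥ 11204 − 416·w*, i.e. w* ≥ 16.47.
Average type (on-path payoff 7842 − 242×4.6 = 6728.8) won't mimic when 6728.8 ≥ 11204 − 242·w*, i.e. w* ≥ 18.49.
Both must hold, so w* = max(16.47, 18.49) = 18.49. The average type's constraint binds.

18.49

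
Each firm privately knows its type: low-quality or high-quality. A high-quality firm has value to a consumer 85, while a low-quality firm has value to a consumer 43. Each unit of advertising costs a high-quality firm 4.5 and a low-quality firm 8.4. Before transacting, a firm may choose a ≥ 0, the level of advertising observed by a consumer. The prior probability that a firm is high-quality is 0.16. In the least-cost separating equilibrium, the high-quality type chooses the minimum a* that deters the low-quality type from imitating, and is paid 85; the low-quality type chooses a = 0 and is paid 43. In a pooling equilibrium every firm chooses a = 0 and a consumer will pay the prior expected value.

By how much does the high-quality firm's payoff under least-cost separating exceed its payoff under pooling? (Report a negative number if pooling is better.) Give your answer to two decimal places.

Least-cost separating signal: a* solves 43 = 85 − 8.4·a*, so a* = (85 − 43)/8.4 = 5.
High-quality type's separating payoff: 85 − 4.5 × a* = 85 − 4.5 × (85 − 43)/8.4 = 85 − 189/8.4 = 62.5.
Pooling payoff: 0.16 × 85 + 0.84 × 43 = 49.72.
Difference: 62.5 − 49.72 = 12.78.
The high-quality type prefers to separate.

12.78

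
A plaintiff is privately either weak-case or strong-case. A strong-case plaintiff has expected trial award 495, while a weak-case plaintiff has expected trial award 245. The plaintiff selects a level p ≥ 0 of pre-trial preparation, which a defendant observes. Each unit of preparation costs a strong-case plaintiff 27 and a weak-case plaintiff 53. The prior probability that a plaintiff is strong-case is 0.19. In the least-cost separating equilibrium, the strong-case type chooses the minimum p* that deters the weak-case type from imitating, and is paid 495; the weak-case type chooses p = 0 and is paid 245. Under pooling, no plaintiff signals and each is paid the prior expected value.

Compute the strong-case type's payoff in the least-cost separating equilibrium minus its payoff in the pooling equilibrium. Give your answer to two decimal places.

75.14

Least-cost separating signal: p* solves 245 = 495 − 53·p*, so p* = (495 − 245)/53 ≈ 4.7170.
Strong-case type's separating payoff: 495 − 27 × p* = 495 − 27 × (495 − 245)/53 = 495 − 6750/53 ≈ 367.6415.
Pooling payoff: 0.19 × 495 + 0.81 × 245 = 292.5.
Difference: 367.6415 − 292.5 = 75.1415, i.e. 75.14 to two decimal places.
The strong-case type prefers to separate.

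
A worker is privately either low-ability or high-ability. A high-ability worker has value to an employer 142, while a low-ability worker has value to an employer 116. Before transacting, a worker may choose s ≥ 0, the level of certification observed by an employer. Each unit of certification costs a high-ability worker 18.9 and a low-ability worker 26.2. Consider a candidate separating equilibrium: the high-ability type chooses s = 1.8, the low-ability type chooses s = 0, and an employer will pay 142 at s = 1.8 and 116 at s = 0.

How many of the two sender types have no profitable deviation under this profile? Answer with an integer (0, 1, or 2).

High-ability type: signal → 142 − 18.9 × 1.8 = 107.98; deviate to 0 → 116. IC fails (107.98 < 116).
Low-ability type: stay at 0 → 116; mimic → 142 − 26.2 × 1.8 = 94.84. IC holds (116 ≥ 94.84).
1 of 2 constraints hold, so this profile is not an equilibrium.

1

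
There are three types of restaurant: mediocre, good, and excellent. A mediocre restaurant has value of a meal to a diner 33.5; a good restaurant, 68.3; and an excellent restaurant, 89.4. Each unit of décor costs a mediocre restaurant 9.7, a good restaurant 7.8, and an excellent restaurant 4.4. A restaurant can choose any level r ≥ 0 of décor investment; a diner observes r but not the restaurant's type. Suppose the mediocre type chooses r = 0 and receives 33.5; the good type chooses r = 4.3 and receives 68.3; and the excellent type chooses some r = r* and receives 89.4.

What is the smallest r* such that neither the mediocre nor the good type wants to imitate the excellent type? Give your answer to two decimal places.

7.01

Good type (on-path payoff 68.3 − 7.8×4.3 = 34.76) won't mimic when 34.76 ≥ 89.4 − 7.8·r*, i.e. r* ≥ 7.01.
Mediocre type (on-path payoff 33.5) won't mimic when 33.5 ≥ 89.4 − 9.7·r*, i.e. r* ≥ 5.76.
Both must hold, so r* = max(5.76, 7.01) = 7.01. The good type's constraint binds.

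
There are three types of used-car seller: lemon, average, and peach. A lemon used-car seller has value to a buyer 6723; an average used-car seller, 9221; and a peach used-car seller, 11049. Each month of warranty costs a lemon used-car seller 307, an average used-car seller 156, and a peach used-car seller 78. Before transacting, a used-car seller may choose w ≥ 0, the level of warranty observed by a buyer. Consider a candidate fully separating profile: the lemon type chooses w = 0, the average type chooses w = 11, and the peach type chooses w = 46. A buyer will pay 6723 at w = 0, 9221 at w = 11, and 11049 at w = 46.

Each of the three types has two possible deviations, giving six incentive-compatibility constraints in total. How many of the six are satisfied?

Peach (own payoff 11049 − 78×46 = 7461): to w=0 gives 6723 → no gain ✓; to w=11 gives 9221 − 78×11 = 8363 → profitable ✗.
Average (own payoff 9221 − 156×11 = 7505): to w=0 gives 6723 → no gain ✓; to w=46 gives 11049 − 156×46 = 3873 → no gain ✓.
Lemon (own payoff 6723): to w=11 gives 9221 − 307×11 = 5844 → no gain ✓; to w=46 gives 11049 − 307×46 = -3073 → no gain ✓.
5 of the 6 constraints hold; not an equilibrium.

5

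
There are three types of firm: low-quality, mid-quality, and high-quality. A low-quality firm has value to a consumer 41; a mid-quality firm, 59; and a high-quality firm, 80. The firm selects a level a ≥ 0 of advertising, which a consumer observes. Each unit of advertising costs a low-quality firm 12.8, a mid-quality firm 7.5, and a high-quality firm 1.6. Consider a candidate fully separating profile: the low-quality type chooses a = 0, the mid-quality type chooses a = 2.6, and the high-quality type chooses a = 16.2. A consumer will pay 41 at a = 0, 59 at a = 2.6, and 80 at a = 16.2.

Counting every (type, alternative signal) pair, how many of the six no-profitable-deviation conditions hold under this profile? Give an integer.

Low-quality (own payoff 41): to a=2.6 gives 59 − 12.8×2.6 = 25.72 → no gain ✓; to a=16.2 gives 80 − 12.8×16.2 = -127.36 → no gain ✓.
Mid-quality (own payoff 59 − 7.5×2.6 = 39.5): to a=0 gives 41 → profitable ✗; to a=16.2 gives 80 − 7.5×16.2 = -41.5 → no gain ✓.
High-quality (own payoff 80 − 1.6×16.2 = 54.08): to a=0 gives 41 → no gain ✓; to a=2.6 gives 59 − 1.6×2.6 = 54.84 → profitable ✗.
4 of the 6 constraints hold; not an equilibrium.

4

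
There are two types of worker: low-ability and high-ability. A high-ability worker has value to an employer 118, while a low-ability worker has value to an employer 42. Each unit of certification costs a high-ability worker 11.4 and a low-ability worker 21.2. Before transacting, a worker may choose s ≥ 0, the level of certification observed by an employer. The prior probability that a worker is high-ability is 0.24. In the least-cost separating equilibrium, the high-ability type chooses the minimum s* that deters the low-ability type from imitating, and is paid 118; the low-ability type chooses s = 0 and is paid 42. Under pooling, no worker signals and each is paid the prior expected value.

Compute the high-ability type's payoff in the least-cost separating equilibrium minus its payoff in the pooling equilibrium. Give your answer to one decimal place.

16.9

Least-cost separating signal: s* solves 42 = 118 − 21.2·s*, so s* = (118 − 42)/21.2 ≈ 3.5849.
High-ability type's separating payoff: 118 − 11.4 × s* = 118 − 11.4 × (118 − 42)/21.2 = 118 − 866.4/21.2 ≈ 77.132.
Pooling payoff: 0.24 × 118 + 0.76 × 42 = 60.24.
Difference: 77.132 − 60.24 = 16.892, i.e. 16.9 to one decimal place.
The high-ability type prefers to separate.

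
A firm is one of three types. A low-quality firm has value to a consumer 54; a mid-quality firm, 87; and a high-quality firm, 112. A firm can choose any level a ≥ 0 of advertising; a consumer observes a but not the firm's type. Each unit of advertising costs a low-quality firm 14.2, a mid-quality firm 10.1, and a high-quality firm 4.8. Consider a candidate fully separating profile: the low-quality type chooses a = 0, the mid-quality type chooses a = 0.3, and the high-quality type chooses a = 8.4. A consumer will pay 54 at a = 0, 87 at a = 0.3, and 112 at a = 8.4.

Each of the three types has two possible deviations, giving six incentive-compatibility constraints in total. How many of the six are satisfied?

4

Mid-quality (own payoff 87 − 10.1×0.3 = 83.97): to a=0 gives 54 → no gain ✓; to a=8.4 gives 112 − 10.1×8.4 = 27.16 → no gain ✓.
High-quality (own payoff 112 − 4.8×8.4 = 71.68): to a=0 gives 54 → no gain ✓; to a=0.3 gives 87 − 4.8×0.3 = 85.56 → profitable ✗.
Low-quality (own payoff 54): to a=0.3 gives 87 − 14.2×0.3 = 82.74 → profitable ✗; to a=8.4 gives 112 − 14.2×8.4 = -7.28 → no gain ✓.
4 of the 6 constraints hold; not an equilibrium.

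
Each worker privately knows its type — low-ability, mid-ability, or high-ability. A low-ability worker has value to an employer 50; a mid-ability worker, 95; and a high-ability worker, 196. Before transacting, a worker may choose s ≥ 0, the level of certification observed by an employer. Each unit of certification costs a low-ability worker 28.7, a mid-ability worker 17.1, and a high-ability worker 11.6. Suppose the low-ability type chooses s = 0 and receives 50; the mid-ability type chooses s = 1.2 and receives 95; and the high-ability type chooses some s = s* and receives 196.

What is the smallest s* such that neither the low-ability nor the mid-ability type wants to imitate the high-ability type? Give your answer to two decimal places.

7.11

Low-ability type (on-path payoff 50) won't mimic when 50 ≥ 196 − 28.7·s*, i.e. s* ≥ 5.09.
Mid-ability type (on-path payoff 95 − 17.1×1.2 = 74.48) won't mimic when 74.48 ≥ 196 − 17.1·s*, i.e. s* ≥ 7.11.
Both must hold, so s* = max(5.09, 7.11) = 7.11. The mid-ability type's constraint binds.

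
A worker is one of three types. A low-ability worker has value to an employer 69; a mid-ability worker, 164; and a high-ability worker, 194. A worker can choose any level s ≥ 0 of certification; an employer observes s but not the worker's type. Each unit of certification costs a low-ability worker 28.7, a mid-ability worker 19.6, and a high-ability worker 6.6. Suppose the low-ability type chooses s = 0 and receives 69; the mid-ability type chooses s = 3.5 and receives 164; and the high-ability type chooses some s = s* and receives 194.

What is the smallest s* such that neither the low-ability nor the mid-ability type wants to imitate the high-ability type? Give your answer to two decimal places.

5.03

Low-ability type (on-path payoff 69) won't mimic when 69 ≥ 194 − 28.7·s*, i.e. s* ≥ 4.36.
Mid-ability type (on-path payoff 164 − 19.6×3.5 = 95.4) won't mimic when 95.4 ≥ 194 − 19.6·s*, i.e. s* ≥ 5.03.
Both must hold, so s* = max(4.36, 5.03) = 5.03. The mid-ability type's constraint binds.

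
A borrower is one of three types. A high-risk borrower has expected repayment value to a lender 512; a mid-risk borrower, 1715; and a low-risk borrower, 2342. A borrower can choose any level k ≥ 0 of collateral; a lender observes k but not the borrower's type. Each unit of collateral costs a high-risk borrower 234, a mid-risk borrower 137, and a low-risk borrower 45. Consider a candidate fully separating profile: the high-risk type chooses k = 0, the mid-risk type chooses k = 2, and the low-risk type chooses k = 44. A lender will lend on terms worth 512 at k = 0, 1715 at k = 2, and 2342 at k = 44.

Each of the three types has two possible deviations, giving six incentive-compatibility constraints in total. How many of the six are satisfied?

Low-risk (own payoff 2342 − 45×44 = 362): to k=0 gives 512 → profitable ✗; to k=2 gives 1715 − 45×2 = 1625 → profitable ✗.
High-risk (own payoff 512): to k=2 gives 1715 − 234×2 = 1247 → profitable ✗; to k=44 gives 2342 − 234×44 = -7954 → no gain ✓.
Mid-risk (own payoff 1715 − 137×2 = 1441): to k=0 gives 512 → no gain ✓; to k=44 gives 2342 − 137×44 = -3686 → no gain ✓.
3 of the 6 constraints hold; not an equilibrium.

3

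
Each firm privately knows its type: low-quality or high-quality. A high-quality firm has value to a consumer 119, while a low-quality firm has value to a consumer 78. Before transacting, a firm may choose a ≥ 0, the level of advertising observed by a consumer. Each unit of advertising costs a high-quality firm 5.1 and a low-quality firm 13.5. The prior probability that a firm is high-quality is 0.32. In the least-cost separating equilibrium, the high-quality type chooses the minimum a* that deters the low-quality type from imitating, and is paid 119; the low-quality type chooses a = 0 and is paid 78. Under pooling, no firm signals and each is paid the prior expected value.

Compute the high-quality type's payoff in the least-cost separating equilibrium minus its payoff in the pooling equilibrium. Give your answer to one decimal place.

Least-cost separating signal: a* solves 78 = 119 − 13.5·a*, so a* = (119 − 78)/13.5 ≈ 3.0370.
High-quality type's separating payoff: 119 − 5.1 × a* = 119 − 5.1 × (119 − 78)/13.5 = 119 − 209.1/13.5 ≈ 103.511.
Pooling payoff: 0.32 × 119 + 0.68 × 78 = 91.12.
Difference: 103.511 − 91.12 = 12.391, i.e. 12.4 to one decimal place.
The high-quality type prefers to separate.

12.4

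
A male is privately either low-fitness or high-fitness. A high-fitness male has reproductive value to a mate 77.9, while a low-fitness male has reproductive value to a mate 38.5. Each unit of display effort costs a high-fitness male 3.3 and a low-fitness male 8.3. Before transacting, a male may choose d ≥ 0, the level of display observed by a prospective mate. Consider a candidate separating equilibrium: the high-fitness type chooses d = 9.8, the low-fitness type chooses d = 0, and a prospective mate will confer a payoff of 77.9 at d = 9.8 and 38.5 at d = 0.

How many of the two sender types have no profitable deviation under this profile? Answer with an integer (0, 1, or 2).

2

High-fitness type: signal → 77.9 − 3.3 × 9.8 = 45.56; deviate to 0 → 38.5. IC holds (45.56 ≥ 38.5).
Low-fitness type: stay at 0 → 38.5; mimic → 77.9 − 8.3 × 9.8 = -3.44. IC holds (38.5 ≥ -3.44).
2 of 2 constraints hold, so this is a separating equilibrium.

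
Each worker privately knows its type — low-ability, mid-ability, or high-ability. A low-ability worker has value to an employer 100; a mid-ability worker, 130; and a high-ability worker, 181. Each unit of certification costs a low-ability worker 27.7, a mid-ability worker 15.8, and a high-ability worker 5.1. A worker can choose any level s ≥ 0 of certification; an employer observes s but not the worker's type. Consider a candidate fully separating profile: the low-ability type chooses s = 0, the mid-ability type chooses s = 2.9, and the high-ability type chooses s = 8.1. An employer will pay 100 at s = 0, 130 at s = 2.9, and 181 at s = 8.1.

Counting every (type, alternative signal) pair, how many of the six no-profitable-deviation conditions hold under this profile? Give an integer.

5

High-ability (own payoff 181 − 5.1×8.1 = 139.69): to s=0 gives 100 → no gain ✓; to s=2.9 gives 130 − 5.1×2.9 = 115.21 → no gain ✓.
Low-ability (own payoff 100): to s=2.9 gives 130 − 27.7×2.9 = 49.67 → no gain ✓; to s=8.1 gives 181 − 27.7×8.1 = -43.37 → no gain ✓.
Mid-ability (own payoff 130 − 15.8×2.9 = 84.18): to s=0 gives 100 → profitable ✗; to s=8.1 gives 181 − 15.8×8.1 = 53.02 → no gain ✓.
5 of the 6 constraints hold; not an equilibrium.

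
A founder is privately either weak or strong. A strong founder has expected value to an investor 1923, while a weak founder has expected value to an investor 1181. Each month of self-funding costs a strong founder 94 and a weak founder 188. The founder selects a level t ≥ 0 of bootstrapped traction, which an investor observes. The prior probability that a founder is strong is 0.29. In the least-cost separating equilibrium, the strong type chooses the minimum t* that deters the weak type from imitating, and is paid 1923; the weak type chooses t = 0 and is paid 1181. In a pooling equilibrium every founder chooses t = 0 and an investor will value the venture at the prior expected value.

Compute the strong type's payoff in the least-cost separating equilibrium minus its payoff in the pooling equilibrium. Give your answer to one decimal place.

Least-cost separating signal: t* solves 1181 = 1923 − 188·t*, so t* = (1923 − 1181)/188 ≈ 3.9468.
Strong type's separating payoff: 1923 − 94 × t* = 1923 − 94 × (1923 − 1181)/188 = 1923 − 69748/188 = 1552.
Pooling payoff: 0.29 × 1923 + 0.71 × 1181 = 1396.18.
Difference: 1552 − 1396.18 = 155.82, i.e. 155.8 to one decimal place.
The strong type prefers to separate.

155.8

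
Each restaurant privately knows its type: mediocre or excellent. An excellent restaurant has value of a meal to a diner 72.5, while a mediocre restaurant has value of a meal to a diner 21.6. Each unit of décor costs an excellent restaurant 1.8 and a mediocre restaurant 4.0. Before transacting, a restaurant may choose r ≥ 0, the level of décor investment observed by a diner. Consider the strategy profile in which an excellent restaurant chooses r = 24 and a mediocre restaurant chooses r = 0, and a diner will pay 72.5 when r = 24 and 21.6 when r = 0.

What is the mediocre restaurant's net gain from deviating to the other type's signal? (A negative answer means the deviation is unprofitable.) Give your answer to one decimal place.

Playing r = 0 the mediocre restaurant receives 21.6.
Deviating to r = 24 brings payment 72.5 at cost 4.0 × 24 = 96, netting -23.5.
Gain from deviating: -23.5 − 21.6 = -45.1.
The gain is negative, so the mediocre type's incentive-compatibility constraint is satisfied.

-45.1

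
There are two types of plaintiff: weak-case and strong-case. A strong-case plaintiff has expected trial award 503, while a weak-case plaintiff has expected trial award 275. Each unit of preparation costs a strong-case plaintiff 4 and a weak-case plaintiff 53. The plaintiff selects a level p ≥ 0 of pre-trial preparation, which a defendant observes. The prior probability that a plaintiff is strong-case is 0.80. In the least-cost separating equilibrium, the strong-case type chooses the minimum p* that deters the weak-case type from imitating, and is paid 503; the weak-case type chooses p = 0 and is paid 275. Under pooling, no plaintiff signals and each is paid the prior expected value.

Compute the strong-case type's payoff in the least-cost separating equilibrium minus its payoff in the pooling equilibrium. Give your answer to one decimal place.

28.4

Least-cost separating signal: p* solves 275 = 503 − 53·p*, so p* = (503 − 275)/53 ≈ 4.3019.
Strong-case type's separating payoff: 503 − 4 × p* = 503 − 4 × (503 − 275)/53 = 503 − 912/53 ≈ 485.792.
Pooling payoff: 0.80 × 503 + 0.20 × 275 = 457.4.
Difference: 485.792 − 457.4 = 28.392, i.e. 28.4 to one decimal place.
The strong-case type prefers to separate.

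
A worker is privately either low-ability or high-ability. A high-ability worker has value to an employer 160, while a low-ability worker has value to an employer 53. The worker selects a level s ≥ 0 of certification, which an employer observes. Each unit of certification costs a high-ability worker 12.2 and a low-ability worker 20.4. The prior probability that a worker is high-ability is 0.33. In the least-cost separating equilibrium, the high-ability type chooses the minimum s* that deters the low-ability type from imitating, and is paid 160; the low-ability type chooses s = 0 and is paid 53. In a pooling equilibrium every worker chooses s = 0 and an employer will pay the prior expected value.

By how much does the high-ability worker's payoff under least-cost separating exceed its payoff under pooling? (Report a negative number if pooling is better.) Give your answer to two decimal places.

7.70

Least-cost separating signal: s* solves 53 = 160 − 20.4·s*, so s* = (160 − 53)/20.4 ≈ 5.2451.
High-ability type's separating payoff: 160 − 12.2 × s* = 160 − 12.2 × (160 − 53)/20.4 = 160 − 1305.4/20.4 ≈ 96.0098.
Pooling payoff: 0.33 × 160 + 0.67 × 53 = 88.31.
Difference: 96.0098 − 88.31 = 7.6998, i.e. 7.70 to two decimal places.
The high-ability type prefers to separate.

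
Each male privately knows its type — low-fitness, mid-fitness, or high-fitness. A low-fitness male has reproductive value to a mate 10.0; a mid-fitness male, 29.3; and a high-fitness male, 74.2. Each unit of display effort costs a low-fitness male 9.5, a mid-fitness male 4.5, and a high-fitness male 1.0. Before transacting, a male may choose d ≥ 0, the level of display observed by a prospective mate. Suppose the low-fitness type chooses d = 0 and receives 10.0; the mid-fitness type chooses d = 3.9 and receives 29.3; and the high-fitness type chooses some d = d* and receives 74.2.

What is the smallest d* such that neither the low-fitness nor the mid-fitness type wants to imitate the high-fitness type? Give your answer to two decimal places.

13.88

Mid-fitness type (on-path payoff 29.3 − 4.5×3.9 = 11.75) won't mimic when 11.75 ≥ 74.2 − 4.5·d*, i.e. d* ≥ 13.88.
Low-fitness type (on-path payoff 10.0) won't mimic when 10.0 ≥ 74.2 − 9.5·d*, i.e. d* ≥ 6.76.
Both must hold, so d* = max(6.76, 13.88) = 13.88. The mid-fitness type's constraint binds.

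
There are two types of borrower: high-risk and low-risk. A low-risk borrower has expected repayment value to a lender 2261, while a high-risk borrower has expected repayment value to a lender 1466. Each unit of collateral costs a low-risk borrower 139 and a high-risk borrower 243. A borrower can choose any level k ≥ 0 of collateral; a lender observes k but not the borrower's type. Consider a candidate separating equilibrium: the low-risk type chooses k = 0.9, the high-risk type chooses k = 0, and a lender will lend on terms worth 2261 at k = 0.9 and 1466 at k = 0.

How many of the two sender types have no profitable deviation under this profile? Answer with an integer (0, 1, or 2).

1

Low-risk type: signal → 2261 − 139 × 0.9 = 2135.9; deviate to 0 → 1466. IC holds (2135.9 ≥ 1466).
High-risk type: stay at 0 → 1466; mimic → 2261 − 243 × 0.9 = 2042.3. IC fails (1466 < 2042.3).
1 of 2 constraints hold, so this profile is not an equilibrium.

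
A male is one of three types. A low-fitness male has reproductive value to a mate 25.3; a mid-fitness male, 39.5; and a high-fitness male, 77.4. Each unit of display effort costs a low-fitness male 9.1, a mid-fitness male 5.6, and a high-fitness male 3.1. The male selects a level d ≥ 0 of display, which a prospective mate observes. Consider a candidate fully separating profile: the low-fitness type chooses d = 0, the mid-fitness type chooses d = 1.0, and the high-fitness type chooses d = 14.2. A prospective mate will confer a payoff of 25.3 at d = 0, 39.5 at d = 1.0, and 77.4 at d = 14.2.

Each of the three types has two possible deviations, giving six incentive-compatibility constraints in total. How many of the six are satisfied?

4

Mid-fitness (own payoff 39.5 − 5.6×1.0 = 33.9): to d=0 gives 25.3 → no gain ✓; to d=14.2 gives 77.4 − 5.6×14.2 = -2.12 → no gain ✓.
Low-fitness (own payoff 25.3): to d=1.0 gives 39.5 − 9.1×1.0 = 30.4 → profitable ✗; to d=14.2 gives 77.4 − 9.1×14.2 = -51.82 → no gain ✓.
High-fitness (own payoff 77.4 − 3.1×14.2 = 33.38): to d=0 gives 25.3 → no gain ✓; to d=1.0 gives 39.5 − 3.1×1.0 = 36.4 → profitable ✗.
4 of the 6 constraints hold; not an equilibrium.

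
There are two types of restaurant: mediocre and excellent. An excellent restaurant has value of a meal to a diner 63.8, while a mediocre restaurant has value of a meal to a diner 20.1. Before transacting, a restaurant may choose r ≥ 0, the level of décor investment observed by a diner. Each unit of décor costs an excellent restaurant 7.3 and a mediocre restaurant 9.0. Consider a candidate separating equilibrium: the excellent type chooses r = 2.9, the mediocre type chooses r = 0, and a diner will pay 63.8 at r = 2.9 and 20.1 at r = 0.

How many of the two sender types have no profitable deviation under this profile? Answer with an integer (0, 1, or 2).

1

Excellent type: signal → 63.8 − 7.3 × 2.9 = 42.63; deviate to 0 → 20.1. IC holds (42.63 ≥ 20.1).
Mediocre type: stay at 0 → 20.1; mimic → 63.8 − 9.0 × 2.9 = 37.7. IC fails (20.1 < 37.7).
1 of 2 constraints hold, so this profile is not an equilibrium.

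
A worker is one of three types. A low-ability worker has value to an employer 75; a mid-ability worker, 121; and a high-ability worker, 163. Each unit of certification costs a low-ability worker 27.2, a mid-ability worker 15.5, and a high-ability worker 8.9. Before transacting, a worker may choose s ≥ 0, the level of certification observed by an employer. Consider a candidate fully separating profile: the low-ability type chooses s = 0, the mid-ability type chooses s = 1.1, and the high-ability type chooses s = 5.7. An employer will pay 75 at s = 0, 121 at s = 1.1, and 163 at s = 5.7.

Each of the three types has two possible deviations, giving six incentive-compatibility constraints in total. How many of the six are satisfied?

High-ability (own payoff 163 − 8.9×5.7 = 112.27): to s=0 gives 75 → no gain ✓; to s=1.1 gives 121 − 8.9×1.1 = 111.21 → no gain ✓.
Mid-ability (own payoff 121 − 15.5×1.1 = 103.95): to s=0 gives 75 → no gain ✓; to s=5.7 gives 163 − 15.5×5.7 = 74.65 → no gain ✓.
Low-ability (own payoff 75): to s=1.1 gives 121 − 27.2×1.1 = 91.08 → profitable ✗; to s=5.7 gives 163 − 27.2×5.7 = 7.96 → no gain ✓.
5 of the 6 constraints hold; not an equilibrium.

5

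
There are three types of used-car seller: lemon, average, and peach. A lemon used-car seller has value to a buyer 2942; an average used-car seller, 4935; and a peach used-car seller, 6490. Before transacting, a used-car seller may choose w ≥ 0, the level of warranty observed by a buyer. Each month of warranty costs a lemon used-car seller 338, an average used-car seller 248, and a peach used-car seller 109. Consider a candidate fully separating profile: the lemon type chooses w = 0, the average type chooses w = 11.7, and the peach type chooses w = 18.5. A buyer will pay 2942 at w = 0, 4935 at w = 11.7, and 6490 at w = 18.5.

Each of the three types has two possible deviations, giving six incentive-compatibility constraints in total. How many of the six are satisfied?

5

Average (own payoff 4935 − 248×11.7 = 2033.4): to w=0 gives 2942 → profitable ✗; to w=18.5 gives 6490 − 248×18.5 = 1902 → no gain ✓.
Lemon (own payoff 2942): to w=11.7 gives 4935 − 338×11.7 = 980.4 → no gain ✓; to w=18.5 gives 6490 − 338×18.5 = 237 → no gain ✓.
Peach (own payoff 6490 − 109×18.5 = 4473.5): to w=0 gives 2942 → no gain ✓; to w=11.7 gives 4935 − 109×11.7 = 3659.7 → no gain ✓.
5 of the 6 constraints hold; not an equilibrium.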